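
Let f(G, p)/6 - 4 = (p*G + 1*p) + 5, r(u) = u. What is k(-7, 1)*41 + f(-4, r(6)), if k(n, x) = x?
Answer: -13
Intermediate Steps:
f(G, p) = 54 + 6*p + 6*G*p (f(G, p) = 24 + 6*((p*G + 1*p) + 5) = 24 + 6*((G*p + p) + 5) = 24 + 6*((p + G*p) + 5) = 24 + 6*(5 + p + G*p) = 24 + (30 + 6*p + 6*G*p) = 54 + 6*p + 6*G*p)
k(-7, 1)*41 + f(-4, r(6)) = 1*41 + (54 + 6*6 + 6*(-4)*6) = 41 + (54 + 36 - 144) = 41 - 54 = -13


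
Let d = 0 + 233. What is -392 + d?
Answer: -159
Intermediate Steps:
d = 233
-392 + d = -392 + 233 = -159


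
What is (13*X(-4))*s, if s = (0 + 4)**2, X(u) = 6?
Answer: 1248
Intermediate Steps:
s = 16 (s = 4**2 = 16)
(13*X(-4))*s = (13*6)*16 = 78*16 = 1248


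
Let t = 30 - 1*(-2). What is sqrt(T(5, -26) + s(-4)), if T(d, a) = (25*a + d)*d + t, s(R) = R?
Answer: I*sqrt(3197) ≈ 56.542*I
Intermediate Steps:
t = 32 (t = 30 + 2 = 32)
T(d, a) = 32 + d*(d + 25*a) (T(d, a) = (25*a + d)*d + 32 = (d + 25*a)*d + 32 = d*(d + 25*a) + 32 = 32 + d*(d + 25*a))
sqrt(T(5, -26) + s(-4)) = sqrt((32 + 5**2 + 25*(-26)*5) - 4) = sqrt((32 + 25 - 3250) - 4) = sqrt(-3193 - 4) = sqrt(-3197) = I*sqrt(3197)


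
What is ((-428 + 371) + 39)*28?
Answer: -504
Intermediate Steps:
((-428 + 371) + 39)*28 = (-57 + 39)*28 = -18*28 = -504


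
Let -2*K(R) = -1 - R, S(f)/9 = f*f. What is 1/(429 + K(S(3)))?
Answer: 1/470 ≈ 0.0021277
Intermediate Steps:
S(f) = 9*f**2 (S(f) = 9*(f*f) = 9*f**2)
K(R) = 1/2 + R/2 (K(R) = -(-1 - R)/2 = 1/2 + R/2)
1/(429 + K(S(3))) = 1/(429 + (1/2 + (9*3**2)/2)) = 1/(429 + (1/2 + (9*9)/2)) = 1/(429 + (1/2 + (1/2)*81)) = 1/(429 + (1/2 + 81/2)) = 1/(429 + 41) = 1/470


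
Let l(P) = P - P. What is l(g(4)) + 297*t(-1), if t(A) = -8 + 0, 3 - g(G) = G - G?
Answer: -2376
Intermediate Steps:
g(G) = 3 (g(G) = 3 - (G - G) = 3 - 1*0 = 3 + 0 = 3)
t(A) = -8
l(P) = 0
l(g(4)) + 297*t(-1) = 0 + 297*(-8) = 0 - 2376 = -2376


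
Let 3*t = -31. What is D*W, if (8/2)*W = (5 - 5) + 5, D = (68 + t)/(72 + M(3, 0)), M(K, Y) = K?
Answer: 173/180 ≈ 0.96111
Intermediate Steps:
t = -31/3 (t = (⅓)*(-31) = -31/3 ≈ -10.333)
D = 173/225 (D = (68 - 31/3)/(72 + 3) = (173/3)/75 = (173/3)*(1/75) = 173/225 ≈ 0.76889)
W = 5/4 (W = ((5 - 5) + 5)/4 = (0 + 5)/4 = (¼)*5 = 5/4 ≈ 1.2500)
D*W = (173/225)*(5/4) = 173/180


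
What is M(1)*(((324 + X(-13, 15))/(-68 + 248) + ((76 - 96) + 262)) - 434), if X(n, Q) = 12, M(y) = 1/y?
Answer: -2852/15 ≈ -190.13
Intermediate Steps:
M(1)*(((324 + X(-13, 15))/(-68 + 248) + ((76 - 96) + 262)) - 434) = (((324 + 12)/(-68 + 248) + ((76 - 96) + 262)) - 434)/1 = 1*((336/180 + (-20 + 262)) - 434) = 1*((336*(1/180) + 242) - 434) = 1*((28/15 + 242) - 434) = 1*(3658/15 - 434) = 1*(-2852/15) = -2852/15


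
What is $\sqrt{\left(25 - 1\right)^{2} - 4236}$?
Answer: $2 i \sqrt{915} \approx 60.498 i$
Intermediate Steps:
$\sqrt{\left(25 - 1\right)^{2} - 4236} = \sqrt{24^{2} - 4236} = \sqrt{576 - 4236} = \sqrt{-3660} = 2 i \sqrt{915}$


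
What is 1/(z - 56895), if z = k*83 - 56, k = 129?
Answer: -1/46244 ≈ -2.1624e-5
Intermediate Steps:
z = 10651 (z = 129*83 - 56 = 10707 - 56 = 10651)
1/(z - 56895) = 1/(10651 - 56895) = 1/(-46244) = -1/46244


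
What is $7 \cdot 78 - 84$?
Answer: $462$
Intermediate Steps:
$7 \cdot 78 - 84 = 546 - 84 = 462$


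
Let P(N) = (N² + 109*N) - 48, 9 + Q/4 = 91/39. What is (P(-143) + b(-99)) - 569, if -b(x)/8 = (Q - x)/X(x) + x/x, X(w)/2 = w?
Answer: 1259257/297 ≈ 4239.9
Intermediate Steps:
X(w) = 2*w
Q = -80/3 (Q = -36 + 4*(91/39) = -36 + 4*(91*(1/39)) = -36 + 4*(7/3) = -36 + 28/3 = -80/3 ≈ -26.667)
b(x) = -8 - 4*(-80/3 - x)/x (b(x) = -8*((-80/3 - x)/((2*x)) + x/x) = -8*((-80/3 - x)*(1/(2*x)) + 1) = -8*((-80/3 - x)/(2*x) + 1) = -8*(1 + (-80/3 - x)/(2*x)) = -8 - 4*(-80/3 - x)/x)
P(N) = -48 + N² + 109*N
(P(-143) + b(-99)) - 569 = ((-48 + (-143)² + 109*(-143)) + (-4 + (320/3)/(-99))) - 569 = ((-48 + 20449 - 15587) + (-4 + (320/3)*(-1/99))) - 569 = (4814 + (-4 - 320/297)) - 569 = (4814 - 1508/297) - 569 = 1428250/297 - 569 = 1259257/297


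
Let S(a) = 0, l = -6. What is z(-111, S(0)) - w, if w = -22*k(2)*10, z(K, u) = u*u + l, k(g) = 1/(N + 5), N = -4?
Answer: 214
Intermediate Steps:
k(g) = 1 (k(g) = 1/(-4 + 5) = 1/1 = 1)
z(K, u) = -6 + u**2 (z(K, u) = u*u - 6 = u**2 - 6 = -6 + u**2)
w = -220 (w = -22*1*10 = -22*10 = -220)
z(-111, S(0)) - w = (-6 + 0**2) - 1*(-220) = (-6 + 0) + 220 = -6 + 220 = 214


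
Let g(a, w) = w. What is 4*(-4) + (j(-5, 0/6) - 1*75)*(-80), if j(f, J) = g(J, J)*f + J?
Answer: 5984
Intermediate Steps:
j(f, J) = J + J*f (j(f, J) = J*f + J = J + J*f)
4*(-4) + (j(-5, 0/6) - 1*75)*(-80) = 4*(-4) + ((0/6)*(1 - 5) - 1*75)*(-80) = -16 + ((0*(1/6))*(-4) - 75)*(-80) = -16 + (0*(-4) - 75)*(-80) = -16 + (0 - 75)*(-80) = -16 - 75*(-80) = -16 + 6000 = 5984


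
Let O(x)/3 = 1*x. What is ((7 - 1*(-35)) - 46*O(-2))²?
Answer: 101124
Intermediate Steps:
O(x) = 3*x (O(x) = 3*(1*x) = 3*x)
((7 - 1*(-35)) - 46*O(-2))² = ((7 - 1*(-35)) - 138*(-2))² = ((7 + 35) - 46*(-6))² = (42 + 276)² = 318² = 101124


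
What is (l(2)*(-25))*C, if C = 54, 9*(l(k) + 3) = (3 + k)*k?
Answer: 2550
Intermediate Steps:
l(k) = -3 + k*(3 + k)/9 (l(k) = -3 + ((3 + k)*k)/9 = -3 + (k*(3 + k))/9 = -3 + k*(3 + k)/9)
(l(2)*(-25))*C = ((-3 + (1/3)*2 + (1/9)*2**2)*(-25))*54 = ((-3 + 2/3 + (1/9)*4)*(-25))*54 = ((-3 + 2/3 + 4/9)*(-25))*54 = -17/9*(-25)*54 = (425/9)*54 = 2550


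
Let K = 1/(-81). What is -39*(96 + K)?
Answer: -101075/27 ≈ -3743.5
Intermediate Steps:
K = -1/81 ≈ -0.012346
-39*(96 + K) = -39*(96 - 1/81) = -39*7775/81 = -101075/27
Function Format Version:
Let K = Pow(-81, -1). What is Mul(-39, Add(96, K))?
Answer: Rational(-101075, 27) ≈ -3743.5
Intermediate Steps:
K = Rational(-1, 81) ≈ -0.012346
Mul(-39, Add(96, K)) = Mul(-39, Add(96, Rational(-1, 81))) = Mul(-39, Rational(7775, 81)) = Rational(-101075, 27)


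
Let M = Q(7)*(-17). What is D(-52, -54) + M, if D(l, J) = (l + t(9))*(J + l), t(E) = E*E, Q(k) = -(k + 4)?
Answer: -2887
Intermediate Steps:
Q(k) = -4 - k (Q(k) = -(4 + k) = -4 - k)
t(E) = E²
D(l, J) = (81 + l)*(J + l) (D(l, J) = (l + 9²)*(J + l) = (l + 81)*(J + l) = (81 + l)*(J + l))
M = 187 (M = (-4 - 1*7)*(-17) = (-4 - 7)*(-17) = -11*(-17) = 187)
D(-52, -54) + M = ((-52)² + 81*(-54) + 81*(-52) - 54*(-52)) + 187 = (2704 - 4374 - 4212 + 2808) + 187 = -3074 + 187 = -2887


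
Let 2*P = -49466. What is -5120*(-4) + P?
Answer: -4253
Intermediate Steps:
P = -24733 (P = (½)*(-49466) = -24733)
-5120*(-4) + P = -5120*(-4) - 24733 = 20480 - 24733 = -4253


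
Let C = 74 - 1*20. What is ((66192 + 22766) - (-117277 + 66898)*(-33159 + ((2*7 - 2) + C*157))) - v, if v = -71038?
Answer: -1242639555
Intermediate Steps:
C = 54 (C = 74 - 20 = 54)
((66192 + 22766) - (-117277 + 66898)*(-33159 + ((2*7 - 2) + C*157))) - v = ((66192 + 22766) - (-117277 + 66898)*(-33159 + ((2*7 - 2) + 54*157))) - 1*(-71038) = (88958 - (-50379)*(-33159 + ((14 - 2) + 8478))) + 71038 = (88958 - (-50379)*(-33159 + (12 + 8478))) + 71038 = (88958 - (-50379)*(-33159 + 8490)) + 71038 = (88958 - (-50379)*(-24669)) + 71038 = (88958 - 1*1242799551) + 71038 = (88958 - 1242799551) + 71038 = -1242710593 + 71038 = -1242639555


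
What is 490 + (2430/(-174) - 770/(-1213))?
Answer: 16767795/35177 ≈ 476.67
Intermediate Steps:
490 + (2430/(-174) - 770/(-1213)) = 490 + (2430*(-1/174) - 770*(-1/1213)) = 490 + (-405/29 + 770/1213) = 490 - 468935/35177 = 16767795/35177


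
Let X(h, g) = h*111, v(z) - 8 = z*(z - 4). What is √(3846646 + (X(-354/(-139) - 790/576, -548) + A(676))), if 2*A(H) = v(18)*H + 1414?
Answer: 19*√121319253654/3336 ≈ 1983.8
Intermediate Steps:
v(z) = 8 + z*(-4 + z) (v(z) = 8 + z*(z - 4) = 8 + z*(-4 + z))
X(h, g) = 111*h
A(H) = 707 + 130*H (A(H) = ((8 + 18² - 4*18)*H + 1414)/2 = ((8 + 324 - 72)*H + 1414)/2 = (260*H + 1414)/2 = (1414 + 260*H)/2 = 707 + 130*H)
√(3846646 + (X(-354/(-139) - 790/576, -548) + A(676))) = √(3846646 + (111*(-354/(-139) - 790/576) + (707 + 130*676))) = √(3846646 + (111*(-354*(-1/139) - 790*1/576) + (707 + 87880))) = √(3846646 + (111*(354/139 - 395/288) + 88587)) = √(3846646 + (111*(47047/40032) + 88587)) = √(3846646 + (1740739/13344 + 88587)) = √(3846646 + 1183845667/13344) = √(52513489891/13344) = 19*√121319253654/3336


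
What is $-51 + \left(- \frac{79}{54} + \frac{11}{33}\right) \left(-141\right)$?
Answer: $\frac{1949}{18} \approx 108.28$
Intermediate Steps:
$-51 + \left(- \frac{79}{54} + \frac{11}{33}\right) \left(-141\right) = -51 + \left(\left(-79\right) \frac{1}{54} + 11 \cdot \frac{1}{33}\right) \left(-141\right) = -51 + \left(- \frac{79}{54} + \frac{1}{3}\right) \left(-141\right) = -51 - - \frac{2867}{18} = -51 + \frac{2867}{18} = \frac{1949}{18}$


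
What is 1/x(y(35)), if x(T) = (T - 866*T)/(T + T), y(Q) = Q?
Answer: -2/865 ≈ -0.0023121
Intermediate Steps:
x(T) = -865/2 (x(T) = (-865*T)/((2*T)) = (-865*T)*(1/(2*T)) = -865/2)
1/x(y(35)) = 1/(-865/2) = -2/865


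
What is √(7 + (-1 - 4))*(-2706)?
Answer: -2706*√2 ≈ -3826.9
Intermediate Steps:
√(7 + (-1 - 4))*(-2706) = √(7 - 5)*(-2706) = √2*(-2706) = -2706*√2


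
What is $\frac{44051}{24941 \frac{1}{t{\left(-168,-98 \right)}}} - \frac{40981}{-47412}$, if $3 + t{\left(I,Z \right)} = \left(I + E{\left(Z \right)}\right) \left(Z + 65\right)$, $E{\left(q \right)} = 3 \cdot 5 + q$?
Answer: $\frac{352942511969}{24132708} \approx 14625.0$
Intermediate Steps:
$E{\left(q \right)} = 15 + q$
$t{\left(I,Z \right)} = -3 + \left(65 + Z\right) \left(15 + I + Z\right)$ ($t{\left(I,Z \right)} = -3 + \left(I + \left(15 + Z\right)\right) \left(Z + 65\right) = -3 + \left(15 + I + Z\right) \left(65 + Z\right) = -3 + \left(65 + Z\right) \left(15 + I + Z\right)$)
$\frac{44051}{24941 \frac{1}{t{\left(-168,-98 \right)}}} - \frac{40981}{-47412} = \frac{44051}{24941 \frac{1}{972 + \left(-98\right)^{2} + 65 \left(-168\right) + 80 \left(-98\right) - -16464}} - \frac{40981}{-47412} = \frac{44051}{24941 \frac{1}{972 + 9604 - 10920 - 7840 + 16464}} - - \frac{40981}{47412} = \frac{44051}{24941 \cdot \frac{1}{8280}} + \frac{40981}{47412} = \frac{44051}{\frac{24941}{8280}} + \frac{40981}{47412} = 44051 \cdot \frac{8280}{24941} + \frac{40981}{47412} = \frac{7443720}{509} + \frac{40981}{47412} = \frac{352942511969}{24132708}$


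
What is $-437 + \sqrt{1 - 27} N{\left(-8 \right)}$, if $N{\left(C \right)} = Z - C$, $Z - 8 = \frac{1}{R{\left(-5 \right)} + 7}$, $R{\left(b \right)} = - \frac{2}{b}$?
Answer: $-437 + \frac{597 i \sqrt{26}}{37} \approx -437.0 + 82.273 i$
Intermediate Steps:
$Z = \frac{301}{37}$ ($Z = 8 + \frac{1}{- \frac{2}{-5} + 7} = 8 + \frac{1}{\left(-2\right) \left(- \frac{1}{5}\right) + 7} = 8 + \frac{1}{\frac{2}{5} + 7} = 8 + \frac{1}{\frac{37}{5}} = 8 + \frac{5}{37} = \frac{301}{37} \approx 8.1351$)
$N{\left(C \right)} = \frac{301}{37} - C$
$-437 + \sqrt{1 - 27} N{\left(-8 \right)} = -437 + \sqrt{1 - 27} \left(\frac{301}{37} - -8\right) = -437 + \sqrt{-26} \left(\frac{301}{37} + 8\right) = -437 + i \sqrt{26} \cdot \frac{597}{37} = -437 + \frac{597 i \sqrt{26}}{37}$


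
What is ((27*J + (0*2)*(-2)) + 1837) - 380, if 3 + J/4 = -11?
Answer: -55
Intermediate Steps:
J = -56 (J = -12 + 4*(-11) = -12 - 44 = -56)
((27*J + (0*2)*(-2)) + 1837) - 380 = ((27*(-56) + (0*2)*(-2)) + 1837) - 380 = ((-1512 + 0*(-2)) + 1837) - 380 = ((-1512 + 0) + 1837) - 380 = (-1512 + 1837) - 380 = 325 - 380 = -55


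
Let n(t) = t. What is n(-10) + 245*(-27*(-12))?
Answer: 79370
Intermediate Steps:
n(-10) + 245*(-27*(-12)) = -10 + 245*(-27*(-12)) = -10 + 245*324 = -10 + 79380 = 79370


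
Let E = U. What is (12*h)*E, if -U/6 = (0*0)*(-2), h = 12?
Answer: 0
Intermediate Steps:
U = 0 (U = -6*0*0*(-2) = -0*(-2) = -6*0 = 0)
E = 0
(12*h)*E = (12*12)*0 = 144*0 = 0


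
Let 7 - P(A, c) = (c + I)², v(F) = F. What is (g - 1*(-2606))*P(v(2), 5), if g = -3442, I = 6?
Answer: 95304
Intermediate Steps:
P(A, c) = 7 - (6 + c)² (P(A, c) = 7 - (c + 6)² = 7 - (6 + c)²)
(g - 1*(-2606))*P(v(2), 5) = (-3442 - 1*(-2606))*(7 - (6 + 5)²) = (-3442 + 2606)*(7 - 1*11²) = -836*(7 - 1*121) = -836*(7 - 121) = -836*(-114) = 95304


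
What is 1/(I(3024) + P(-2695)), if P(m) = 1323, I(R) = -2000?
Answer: -1/677 ≈ -0.0014771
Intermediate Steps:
1/(I(3024) + P(-2695)) = 1/(-2000 + 1323) = 1/(-677) = -1/677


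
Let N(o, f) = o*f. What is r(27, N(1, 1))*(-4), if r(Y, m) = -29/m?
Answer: 116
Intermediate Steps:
N(o, f) = f*o
r(27, N(1, 1))*(-4) = -29/1*(-4) = -29*1*(-4) = -29*(-4) = 116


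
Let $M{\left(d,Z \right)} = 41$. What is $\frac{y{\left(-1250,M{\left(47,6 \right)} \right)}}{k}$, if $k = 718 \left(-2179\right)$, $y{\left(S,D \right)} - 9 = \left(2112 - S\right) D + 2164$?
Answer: $- \frac{140015}{1564522} \approx -0.089494$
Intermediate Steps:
$y{\left(S,D \right)} = 2173 + D \left(2112 - S\right)$ ($y{\left(S,D \right)} = 9 + \left(\left(2112 - S\right) D + 2164\right) = 9 + \left(D \left(2112 - S\right) + 2164\right) = 9 + \left(2164 + D \left(2112 - S\right)\right) = 2173 + D \left(2112 - S\right)$)
$k = -1564522$
$\frac{y{\left(-1250,M{\left(47,6 \right)} \right)}}{k} = \frac{2173 + 2112 \cdot 41 - 41 \left(-1250\right)}{-1564522} = \left(2173 + 86592 + 51250\right) \left(- \frac{1}{1564522}\right) = 140015 \left(- \frac{1}{1564522}\right) = - \frac{140015}{1564522}$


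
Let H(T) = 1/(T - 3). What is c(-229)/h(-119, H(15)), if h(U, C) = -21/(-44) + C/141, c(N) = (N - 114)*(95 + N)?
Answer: 427722372/4447 ≈ 96182.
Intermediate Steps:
c(N) = (-114 + N)*(95 + N)
H(T) = 1/(-3 + T)
h(U, C) = 21/44 + C/141 (h(U, C) = -21*(-1/44) + C*(1/141) = 21/44 + C/141)
c(-229)/h(-119, H(15)) = (-10830 + (-229)**2 - 19*(-229))/(21/44 + 1/(141*(-3 + 15))) = (-10830 + 52441 + 4351)/(21/44 + (1/141)/12) = 45962/(21/44 + (1/141)*(1/12)) = 45962/(21/44 + 1/1692) = 45962/(4447/9306) = 45962*(9306/4447) = 427722372/4447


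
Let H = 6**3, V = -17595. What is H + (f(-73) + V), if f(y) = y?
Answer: -17452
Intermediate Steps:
H = 216
H + (f(-73) + V) = 216 + (-73 - 17595) = 216 - 17668 = -17452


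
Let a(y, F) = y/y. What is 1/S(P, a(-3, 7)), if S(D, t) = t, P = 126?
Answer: 1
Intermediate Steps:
a(y, F) = 1
1/S(P, a(-3, 7)) = 1/1 = 1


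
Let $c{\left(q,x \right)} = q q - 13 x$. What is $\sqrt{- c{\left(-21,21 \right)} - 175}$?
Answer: $7 i \sqrt{7} \approx 18.52 i$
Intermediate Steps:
$c{\left(q,x \right)} = q^{2} - 13 x$
$\sqrt{- c{\left(-21,21 \right)} - 175} = \sqrt{- (\left(-21\right)^{2} - 273) - 175} = \sqrt{- (441 - 273) - 175} = \sqrt{\left(-1\right) 168 - 175} = \sqrt{-168 - 175} = \sqrt{-343} = 7 i \sqrt{7}$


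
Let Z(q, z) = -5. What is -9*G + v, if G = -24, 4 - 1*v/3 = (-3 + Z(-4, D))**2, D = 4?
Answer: 36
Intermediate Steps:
v = -180 (v = 12 - 3*(-3 - 5)**2 = 12 - 3*(-8)**2 = 12 - 3*64 = 12 - 192 = -180)
-9*G + v = -9*(-24) - 180 = 216 - 180 = 36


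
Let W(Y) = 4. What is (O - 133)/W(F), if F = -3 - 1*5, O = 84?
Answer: -49/4 ≈ -12.250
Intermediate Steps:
F = -8 (F = -3 - 5 = -8)
(O - 133)/W(F) = (84 - 133)/4 = -49*1/4 = -49/4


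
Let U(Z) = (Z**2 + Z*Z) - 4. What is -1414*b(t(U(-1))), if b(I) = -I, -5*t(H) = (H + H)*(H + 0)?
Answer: -11312/5 ≈ -2262.4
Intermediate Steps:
U(Z) = -4 + 2*Z**2 (U(Z) = (Z**2 + Z**2) - 4 = 2*Z**2 - 4 = -4 + 2*Z**2)
t(H) = -2*H**2/5 (t(H) = -(H + H)*(H + 0)/5 = -2*H*H/5 = -2*H**2/5)
-1414*b(t(U(-1))) = -(-1414)*(-2*(-4 + 2*(-1)**2)**2/5) = -(-1414)*(-2*(-4 + 2*1)**2/5) = -(-1414)*(-2*(-4 + 2)**2/5) = -(-1414)*(-2/5*(-2)**2) = -(-1414)*(-2/5*4) = -(-1414)*(-8)/5 = -1414*8/5 = -11312/5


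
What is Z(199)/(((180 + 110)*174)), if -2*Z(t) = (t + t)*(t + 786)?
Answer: -39203/10092 ≈ -3.8846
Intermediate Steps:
Z(t) = -t*(786 + t) (Z(t) = -(t + t)*(t + 786)/2 = -2*t*(786 + t)/2 = -t*(786 + t))
Z(199)/(((180 + 110)*174)) = (-1*199*(786 + 199))/(((180 + 110)*174)) = (-1*199*985)/((290*174)) = -196015/50460 = -196015*1/50460 = -39203/10092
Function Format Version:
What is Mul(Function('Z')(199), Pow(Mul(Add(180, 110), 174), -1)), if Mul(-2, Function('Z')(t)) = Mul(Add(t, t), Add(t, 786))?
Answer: Rational(-39203, 10092) ≈ -3.8846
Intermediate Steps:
Function('Z')(t) = Mul(-1, t, Add(786, t)) (Function('Z')(t) = Mul(Rational(-1, 2), Mul(Add(t, t), Add(t, 786))) = Mul(Rational(-1, 2), Mul(Mul(2, t), Add(786, t))) = Mul(Rational(-1, 2), Mul(2, t, Add(786, t))) = Mul(-1, t, Add(786, t)))
Mul(Function('Z')(199), Pow(Mul(Add(180, 110), 174), -1)) = Mul(Mul(-1, 199, Add(786, 199)), Pow(Mul(Add(180, 110), 174), -1)) = Mul(Mul(-1, 199, 985), Pow(Mul(290, 174), -1)) = Mul(-196015, Pow(50460, -1)) = Mul(-196015, Rational(1, 50460)) = Rational(-39203, 10092)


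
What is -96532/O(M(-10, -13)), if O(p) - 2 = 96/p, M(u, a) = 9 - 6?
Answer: -48266/17 ≈ -2839.2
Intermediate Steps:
M(u, a) = 3
O(p) = 2 + 96/p
-96532/O(M(-10, -13)) = -96532/(2 + 96/3) = -96532/(2 + 96*(1/3)) = -96532/(2 + 32) = -96532/34 = -96532*1/34 = -48266/17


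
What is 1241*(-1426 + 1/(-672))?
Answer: -1189216793/672 ≈ -1.7697e+6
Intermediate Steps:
1241*(-1426 + 1/(-672)) = 1241*(-1426 - 1/672) = 1241*(-958273/672) = -1189216793/672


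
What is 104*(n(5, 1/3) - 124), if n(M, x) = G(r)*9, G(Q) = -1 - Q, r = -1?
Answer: -12896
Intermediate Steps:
n(M, x) = 0 (n(M, x) = (-1 - 1*(-1))*9 = (-1 + 1)*9 = 0*9 = 0)
104*(n(5, 1/3) - 124) = 104*(0 - 124) = 104*(-124) = -12896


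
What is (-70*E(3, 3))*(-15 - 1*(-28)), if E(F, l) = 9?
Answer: -8190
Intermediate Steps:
(-70*E(3, 3))*(-15 - 1*(-28)) = (-70*9)*(-15 - 1*(-28)) = -630*(-15 + 28) = -630*13 = -8190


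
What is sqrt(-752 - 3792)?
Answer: 8*I*sqrt(71) ≈ 67.409*I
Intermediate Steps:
sqrt(-752 - 3792) = sqrt(-4544) = 8*I*sqrt(71)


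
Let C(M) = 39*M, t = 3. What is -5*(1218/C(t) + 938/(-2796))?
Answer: -305165/6058 ≈ -50.374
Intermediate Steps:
-5*(1218/C(t) + 938/(-2796)) = -5*(1218/((39*3)) + 938/(-2796)) = -5*(1218/117 + 938*(-1/2796)) = -5*(1218*(1/117) - 469/1398) = -5*(406/39 - 469/1398) = -5*61033/6058 = -305165/6058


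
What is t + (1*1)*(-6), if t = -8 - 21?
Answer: -35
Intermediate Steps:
t = -29
t + (1*1)*(-6) = -29 + (1*1)*(-6) = -29 + 1*(-6) = -29 - 6 = -35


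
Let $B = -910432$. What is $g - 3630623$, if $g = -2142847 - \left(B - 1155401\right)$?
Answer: $-3707637$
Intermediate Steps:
$g = -77014$ ($g = -2142847 - \left(-910432 - 1155401\right) = -2142847 - -2065833 = -2142847 + 2065833 = -77014$)
$g - 3630623 = -77014 - 3630623 = -3707637$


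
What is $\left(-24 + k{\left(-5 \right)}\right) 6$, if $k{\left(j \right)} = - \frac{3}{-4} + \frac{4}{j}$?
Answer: $- \frac{1443}{10} \approx -144.3$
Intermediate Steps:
$k{\left(j \right)} = \frac{3}{4} + \frac{4}{j}$ ($k{\left(j \right)} = \left(-3\right) \left(- \frac{1}{4}\right) + \frac{4}{j} = \frac{3}{4} + \frac{4}{j}$)
$\left(-24 + k{\left(-5 \right)}\right) 6 = \left(-24 + \left(\frac{3}{4} + \frac{4}{-5}\right)\right) 6 = \left(-24 + \left(\frac{3}{4} + 4 \left(- \frac{1}{5}\right)\right)\right) 6 = \left(-24 + \left(\frac{3}{4} - \frac{4}{5}\right)\right) 6 = \left(-24 - \frac{1}{20}\right) 6 = \left(- \frac{481}{20}\right) 6 = - \frac{1443}{10}$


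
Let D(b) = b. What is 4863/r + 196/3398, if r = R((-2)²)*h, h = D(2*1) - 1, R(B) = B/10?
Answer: 41311381/3398 ≈ 12158.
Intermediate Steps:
R(B) = B/10 (R(B) = B*(⅒) = B/10)
h = 1 (h = 2*1 - 1 = 2 - 1 = 1)
r = ⅖ (r = ((⅒)*(-2)²)*1 = ((⅒)*4)*1 = (⅖)*1 = ⅖ ≈ 0.40000)
4863/r + 196/3398 = 4863/(⅖) + 196/3398 = 4863*(5/2) + 196*(1/3398) = 24315/2 + 98/1699 = 41311381/3398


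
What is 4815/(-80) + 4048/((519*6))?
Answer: -1467007/24912 ≈ -58.888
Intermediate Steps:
4815/(-80) + 4048/((519*6)) = 4815*(-1/80) + 4048/3114 = -963/16 + 4048*(1/3114) = -963/16 + 2024/1557 = -1467007/24912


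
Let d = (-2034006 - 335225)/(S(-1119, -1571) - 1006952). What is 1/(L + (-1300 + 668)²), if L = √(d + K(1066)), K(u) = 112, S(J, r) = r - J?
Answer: 402381335296/160720762354071025 - 6*√3223650237181/160720762354071025 ≈ 2.5035e-6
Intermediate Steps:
d = 2369231/1007404 (d = (-2034006 - 335225)/((-1571 - 1*(-1119)) - 1006952) = -2369231/((-1571 + 1119) - 1006952) = -2369231/(-452 - 1006952) = -2369231/(-1007404) = -2369231*(-1/1007404) = 2369231/1007404 ≈ 2.3518)
L = 3*√3223650237181/503702 (L = √(2369231/1007404 + 112) = √(115198479/1007404) = 3*√3223650237181/503702 ≈ 10.694)
1/(L + (-1300 + 668)²) = 1/(3*√3223650237181/503702 + (-1300 + 668)²) = 1/(3*√3223650237181/503702 + (-632)²) = 1/(3*√3223650237181/503702 + 399424) = 1/(399424 + 3*√3223650237181/503702)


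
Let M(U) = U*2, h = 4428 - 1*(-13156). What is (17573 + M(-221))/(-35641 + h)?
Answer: -37/39 ≈ -0.94872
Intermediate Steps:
h = 17584 (h = 4428 + 13156 = 17584)
M(U) = 2*U
(17573 + M(-221))/(-35641 + h) = (17573 + 2*(-221))/(-35641 + 17584) = (17573 - 442)/(-18057) = 17131*(-1/18057) = -37/39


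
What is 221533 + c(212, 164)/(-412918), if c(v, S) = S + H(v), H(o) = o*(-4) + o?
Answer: 45737481883/206459 ≈ 2.2153e+5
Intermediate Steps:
H(o) = -3*o (H(o) = -4*o + o = -3*o)
c(v, S) = S - 3*v
221533 + c(212, 164)/(-412918) = 221533 + (164 - 3*212)/(-412918) = 221533 + (164 - 636)*(-1/412918) = 221533 - 472*(-1/412918) = 221533 + 236/206459 = 45737481883/206459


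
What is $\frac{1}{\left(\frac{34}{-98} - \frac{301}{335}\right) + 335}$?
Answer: $\frac{16415}{5478581} \approx 0.0029962$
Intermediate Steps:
$\frac{1}{\left(\frac{34}{-98} - \frac{301}{335}\right) + 335} = \frac{1}{\left(34 \left(- \frac{1}{98}\right) - \frac{301}{335}\right) + 335} = \frac{1}{\left(- \frac{17}{49} - \frac{301}{335}\right) + 335} = \frac{1}{- \frac{20444}{16415} + 335} = \frac{1}{\frac{5478581}{16415}} = \frac{16415}{5478581}$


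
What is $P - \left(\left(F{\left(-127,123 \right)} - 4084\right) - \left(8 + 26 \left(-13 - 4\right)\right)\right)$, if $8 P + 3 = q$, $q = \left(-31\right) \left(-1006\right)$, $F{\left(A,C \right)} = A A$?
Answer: $- \frac{68649}{8} \approx -8581.1$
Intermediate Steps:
$F{\left(A,C \right)} = A^{2}$
$q = 31186$
$P = \frac{31183}{8}$ ($P = - \frac{3}{8} + \frac{1}{8} \cdot 31186 = - \frac{3}{8} + \frac{15593}{4} = \frac{31183}{8} \approx 3897.9$)
$P - \left(\left(F{\left(-127,123 \right)} - 4084\right) - \left(8 + 26 \left(-13 - 4\right)\right)\right) = \frac{31183}{8} - \left(\left(\left(-127\right)^{2} - 4084\right) - \left(8 + 26 \left(-13 - 4\right)\right)\right) = \frac{31183}{8} - \left(\left(16129 - 4084\right) - \left(8 + 26 \left(-13 - 4\right)\right)\right) = \frac{31183}{8} - \left(12045 - -434\right) = \frac{31183}{8} - \left(12045 + \left(442 - 8\right)\right) = \frac{31183}{8} - \left(12045 + 434\right) = \frac{31183}{8} - 12479 = - \frac{68649}{8}$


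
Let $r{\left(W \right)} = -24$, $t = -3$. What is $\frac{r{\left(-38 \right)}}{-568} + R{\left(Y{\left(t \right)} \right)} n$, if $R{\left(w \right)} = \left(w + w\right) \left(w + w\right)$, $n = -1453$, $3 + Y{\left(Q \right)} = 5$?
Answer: $- \frac{1650605}{71} \approx -23248.0$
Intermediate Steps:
$Y{\left(Q \right)} = 2$ ($Y{\left(Q \right)} = -3 + 5 = 2$)
$R{\left(w \right)} = 4 w^{2}$ ($R{\left(w \right)} = 2 w 2 w = 4 w^{2}$)
$\frac{r{\left(-38 \right)}}{-568} + R{\left(Y{\left(t \right)} \right)} n = - \frac{24}{-568} + 4 \cdot 2^{2} \left(-1453\right) = \left(-24\right) \left(- \frac{1}{568}\right) + 4 \cdot 4 \left(-1453\right) = \frac{3}{71} + 16 \left(-1453\right) = \frac{3}{71} - 23248 = - \frac{1650605}{71}$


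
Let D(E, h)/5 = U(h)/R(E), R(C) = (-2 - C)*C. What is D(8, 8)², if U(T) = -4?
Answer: 1/16 ≈ 0.062500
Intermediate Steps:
R(C) = C*(-2 - C)
D(E, h) = 20/(E*(2 + E)) (D(E, h) = 5*(-4*(-1/(E*(2 + E)))) = 5*(-(-4)/(E*(2 + E))) = 5*(4/(E*(2 + E))) = 20/(E*(2 + E)))
D(8, 8)² = (20/(8*(2 + 8)))² = (20*(⅛)/10)² = (20*(⅛)*(⅒))² = (¼)² = 1/16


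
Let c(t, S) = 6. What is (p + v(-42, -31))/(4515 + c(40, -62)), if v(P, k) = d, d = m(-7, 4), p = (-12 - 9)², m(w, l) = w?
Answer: 434/4521 ≈ 0.095996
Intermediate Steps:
p = 441 (p = (-21)² = 441)
d = -7
v(P, k) = -7
(p + v(-42, -31))/(4515 + c(40, -62)) = (441 - 7)/(4515 + 6) = 434/4521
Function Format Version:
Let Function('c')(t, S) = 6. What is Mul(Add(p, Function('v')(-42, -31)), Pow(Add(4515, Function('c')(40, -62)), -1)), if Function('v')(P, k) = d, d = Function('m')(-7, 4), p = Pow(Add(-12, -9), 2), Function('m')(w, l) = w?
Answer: Rational(434, 4521) ≈ 0.095996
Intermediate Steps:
p = 441 (p = Pow(-21, 2) = 441)
d = -7
Function('v')(P, k) = -7
Mul(Add(p, Function('v')(-42, -31)), Pow(Add(4515, Function('c')(40, -62)), -1)) = Mul(Add(441, -7), Pow(Add(4515, 6), -1)) = Mul(434, Pow(4521, -1)) = Mul(434, Rational(1, 4521)) = Rational(434, 4521)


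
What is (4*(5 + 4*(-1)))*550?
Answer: 2200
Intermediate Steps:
(4*(5 + 4*(-1)))*550 = (4*(5 - 4))*550 = (4*1)*550 = 4*550 = 2200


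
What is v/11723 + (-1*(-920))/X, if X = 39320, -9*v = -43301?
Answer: 2367976/5458599 ≈ 0.43381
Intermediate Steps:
v = 43301/9 (v = -1/9*(-43301) = 43301/9 ≈ 4811.2)
v/11723 + (-1*(-920))/X = (43301/9)/11723 - 1*(-920)/39320 = (43301/9)*(1/11723) + 920*(1/39320) = 2279/5553 + 23/983 = 2367976/5458599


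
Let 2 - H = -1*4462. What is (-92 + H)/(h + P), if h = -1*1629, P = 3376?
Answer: 4372/1747 ≈ 2.5026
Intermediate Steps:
h = -1629
H = 4464 (H = 2 - (-1)*4462 = 2 - 1*(-4462) = 2 + 4462 = 4464)
(-92 + H)/(h + P) = (-92 + 4464)/(-1629 + 3376) = 4372/1747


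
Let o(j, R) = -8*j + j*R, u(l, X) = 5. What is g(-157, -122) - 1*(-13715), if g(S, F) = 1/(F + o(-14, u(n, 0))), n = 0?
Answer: 1097199/80 ≈ 13715.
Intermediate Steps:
o(j, R) = -8*j + R*j
g(S, F) = 1/(42 + F) (g(S, F) = 1/(F - 14*(-8 + 5)) = 1/(F - 14*(-3)) = 1/(F + 42) = 1/(42 + F))
g(-157, -122) - 1*(-13715) = 1/(42 - 122) - 1*(-13715) = 1/(-80) + 13715 = -1/80 + 13715 = 1097199/80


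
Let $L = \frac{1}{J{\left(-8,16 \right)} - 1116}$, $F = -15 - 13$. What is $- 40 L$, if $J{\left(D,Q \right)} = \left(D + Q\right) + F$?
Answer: $\frac{5}{142} \approx 0.035211$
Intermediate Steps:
$F = -28$
$J{\left(D,Q \right)} = -28 + D + Q$ ($J{\left(D,Q \right)} = \left(D + Q\right) - 28 = -28 + D + Q$)
$L = - \frac{1}{1136}$ ($L = \frac{1}{\left(-28 - 8 + 16\right) - 1116} = \frac{1}{-20 - 1116} = \frac{1}{-1136} = - \frac{1}{1136} \approx -0.00088028$)
$- 40 L = \left(-40\right) \left(- \frac{1}{1136}\right) = \frac{5}{142}$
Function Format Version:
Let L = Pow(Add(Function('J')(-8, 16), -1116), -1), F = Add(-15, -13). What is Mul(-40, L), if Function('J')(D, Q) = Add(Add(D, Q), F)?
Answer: Rational(5, 142) ≈ 0.035211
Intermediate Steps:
F = -28
Function('J')(D, Q) = Add(-28, D, Q) (Function('J')(D, Q) = Add(Add(D, Q), -28) = Add(-28, D, Q))
L = Rational(-1, 1136) (L = Pow(Add(Add(-28, -8, 16), -1116), -1) = Pow(Add(-20, -1116), -1) = Pow(-1136, -1) = Rational(-1, 1136) ≈ -0.00088028)
Mul(-40, L) = Mul(-40, Rational(-1, 1136)) = Rational(5, 142)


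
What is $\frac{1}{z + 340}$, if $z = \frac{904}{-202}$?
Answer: $\frac{101}{33888} \approx 0.0029804$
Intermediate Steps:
$z = - \frac{452}{101}$ ($z = 904 \left(- \frac{1}{202}\right) = - \frac{452}{101} \approx -4.4753$)
$\frac{1}{z + 340} = \frac{1}{- \frac{452}{101} + 340} = \frac{1}{\frac{33888}{101}} = \frac{101}{33888}$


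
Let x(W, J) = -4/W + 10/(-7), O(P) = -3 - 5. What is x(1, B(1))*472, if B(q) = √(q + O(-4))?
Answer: -17936/7 ≈ -2562.3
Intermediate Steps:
O(P) = -8
B(q) = √(-8 + q) (B(q) = √(q - 8) = √(-8 + q))
x(W, J) = -10/7 - 4/W (x(W, J) = -4/W + 10*(-⅐) = -4/W - 10/7 = -10/7 - 4/W)
x(1, B(1))*472 = (-10/7 - 4/1)*472 = (-10/7 - 4*1)*472 = (-10/7 - 4)*472 = -38/7*472 = -17936/7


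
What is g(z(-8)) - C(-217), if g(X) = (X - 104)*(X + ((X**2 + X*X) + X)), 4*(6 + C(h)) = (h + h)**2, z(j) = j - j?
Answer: -47083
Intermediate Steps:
z(j) = 0
C(h) = -6 + h**2 (C(h) = -6 + (h + h)**2/4 = -6 + (2*h)**2/4 = -6 + (4*h**2)/4 = -6 + h**2)
g(X) = (-104 + X)*(2*X + 2*X**2) (g(X) = (-104 + X)*(X + ((X**2 + X**2) + X)) = (-104 + X)*(X + (2*X**2 + X)) = (-104 + X)*(X + (X + 2*X**2)) = (-104 + X)*(2*X + 2*X**2))
g(z(-8)) - C(-217) = 2*0*(-104 + 0**2 - 103*0) - (-6 + (-217)**2) = 2*0*(-104 + 0 + 0) - (-6 + 47089) = 2*0*(-104) - 1*47083 = 0 - 47083 = -47083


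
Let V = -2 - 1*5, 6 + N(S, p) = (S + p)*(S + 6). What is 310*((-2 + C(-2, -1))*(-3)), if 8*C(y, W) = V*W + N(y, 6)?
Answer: -465/4 ≈ -116.25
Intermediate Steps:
N(S, p) = -6 + (6 + S)*(S + p) (N(S, p) = -6 + (S + p)*(S + 6) = -6 + (S + p)*(6 + S) = -6 + (6 + S)*(S + p))
V = -7 (V = -2 - 5 = -7)
C(y, W) = 15/4 - 7*W/8 + y²/8 + 3*y/2 (C(y, W) = (-7*W + (-6 + y² + 6*y + 6*6 + y*6))/8 = (-7*W + (-6 + y² + 6*y + 36 + 6*y))/8 = (-7*W + (30 + y² + 12*y))/8 = (30 + y² - 7*W + 12*y)/8 = 15/4 - 7*W/8 + y²/8 + 3*y/2)
310*((-2 + C(-2, -1))*(-3)) = 310*((-2 + (15/4 - 7/8*(-1) + (⅛)*(-2)² + (3/2)*(-2)))*(-3)) = 310*((-2 + (15/4 + 7/8 + (⅛)*4 - 3))*(-3)) = 310*((-2 + (15/4 + 7/8 + ½ - 3))*(-3)) = 310*((-2 + 17/8)*(-3)) = 310*((⅛)*(-3)) = 310*(-3/8) = -465/4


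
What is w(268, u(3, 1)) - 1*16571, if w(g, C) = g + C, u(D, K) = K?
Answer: -16302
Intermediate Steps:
w(g, C) = C + g
w(268, u(3, 1)) - 1*16571 = (1 + 268) - 1*16571 = 269 - 16571 = -16302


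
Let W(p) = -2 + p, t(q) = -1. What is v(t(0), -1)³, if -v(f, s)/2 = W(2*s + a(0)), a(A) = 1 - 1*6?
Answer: 5832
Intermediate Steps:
a(A) = -5 (a(A) = 1 - 6 = -5)
v(f, s) = 14 - 4*s (v(f, s) = -2*(-2 + (2*s - 5)) = -2*(-2 + (-5 + 2*s)) = -2*(-7 + 2*s) = 14 - 4*s)
v(t(0), -1)³ = (14 - 4*(-1))³ = (14 + 4)³ = 18³ = 5832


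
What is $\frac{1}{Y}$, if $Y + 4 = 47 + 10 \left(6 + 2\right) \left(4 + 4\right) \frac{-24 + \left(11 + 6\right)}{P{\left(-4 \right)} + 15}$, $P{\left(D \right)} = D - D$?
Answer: $- \frac{3}{767} \approx -0.0039113$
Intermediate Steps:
$P{\left(D \right)} = 0$
$Y = - \frac{767}{3}$ ($Y = -4 + \left(47 + 10 \left(6 + 2\right) \left(4 + 4\right) \frac{-24 + \left(11 + 6\right)}{0 + 15}\right) = -4 + \left(47 + 10 \cdot 8 \cdot 8 \frac{-24 + 17}{15}\right) = -4 + \left(47 + 10 \cdot 64 \left(\left(-7\right) \frac{1}{15}\right)\right) = -4 + \left(47 + 640 \left(- \frac{7}{15}\right)\right) = -4 + \left(47 - \frac{896}{3}\right) = -4 - \frac{755}{3} = - \frac{767}{3} \approx -255.67$)
$\frac{1}{Y} = \frac{1}{- \frac{767}{3}} = - \frac{3}{767}$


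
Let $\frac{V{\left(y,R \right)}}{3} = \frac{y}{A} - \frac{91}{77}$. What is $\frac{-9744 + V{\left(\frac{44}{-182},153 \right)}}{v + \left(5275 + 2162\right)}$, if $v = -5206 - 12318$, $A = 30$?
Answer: $\frac{48786586}{50485435} \approx 0.96635$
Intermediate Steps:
$V{\left(y,R \right)} = - \frac{39}{11} + \frac{y}{10}$ ($V{\left(y,R \right)} = 3 \left(\frac{y}{30} - \frac{91}{77}\right) = 3 \left(y \frac{1}{30} - \frac{13}{11}\right) = 3 \left(\frac{y}{30} - \frac{13}{11}\right) = 3 \left(- \frac{13}{11} + \frac{y}{30}\right) = - \frac{39}{11} + \frac{y}{10}$)
$v = -17524$
$\frac{-9744 + V{\left(\frac{44}{-182},153 \right)}}{v + \left(5275 + 2162\right)} = \frac{-9744 - \left(\frac{39}{11} - \frac{44 \frac{1}{-182}}{10}\right)}{-17524 + \left(5275 + 2162\right)} = \frac{-9744 - \left(\frac{39}{11} - \frac{44 \left(- \frac{1}{182}\right)}{10}\right)}{-17524 + 7437} = \frac{-9744 + \left(- \frac{39}{11} + \frac{1}{10} \left(- \frac{22}{91}\right)\right)}{-10087} = \left(-9744 - \frac{17866}{5005}\right) \left(- \frac{1}{10087}\right) = \left(- \frac{48786586}{5005}\right) \left(- \frac{1}{10087}\right) = \frac{48786586}{50485435}$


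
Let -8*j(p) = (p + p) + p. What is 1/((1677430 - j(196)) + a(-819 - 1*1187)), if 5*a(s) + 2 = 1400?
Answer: 10/16777831 ≈ 5.9602e-7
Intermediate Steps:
a(s) = 1398/5 (a(s) = -⅖ + (⅕)*1400 = -⅖ + 280 = 1398/5)
j(p) = -3*p/8 (j(p) = -((p + p) + p)/8 = -(2*p + p)/8 = -3*p/8)
1/((1677430 - j(196)) + a(-819 - 1*1187)) = 1/((1677430 - (-3)*196/8) + 1398/5) = 1/((1677430 - 1*(-147/2)) + 1398/5) = 1/((1677430 + 147/2) + 1398/5) = 1/(3355007/2 + 1398/5) = 1/(16777831/10) = 10/16777831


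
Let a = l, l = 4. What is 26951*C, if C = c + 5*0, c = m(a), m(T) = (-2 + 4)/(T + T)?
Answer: 26951/4 ≈ 6737.8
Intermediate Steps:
a = 4
m(T) = 1/T (m(T) = 2/((2*T)) = 2*(1/(2*T)) = 1/T)
c = ¼ (c = 1/4 = ¼ ≈ 0.25000)
C = ¼ (C = ¼ + 5*0 = ¼ + 0 = ¼ ≈ 0.25000)
26951*C = 26951*(¼) = 26951/4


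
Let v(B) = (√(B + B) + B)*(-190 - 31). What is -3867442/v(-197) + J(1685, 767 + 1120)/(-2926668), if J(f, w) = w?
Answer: -3772933910543/42903977324 - 3867442*I*√394/8663863 ≈ -87.939 - 8.8605*I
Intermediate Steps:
v(B) = -221*B - 221*√2*√B (v(B) = (√(2*B) + B)*(-221) = (√2*√B + B)*(-221) = (B + √2*√B)*(-221) = -221*B - 221*√2*√B)
-3867442/v(-197) + J(1685, 767 + 1120)/(-2926668) = -3867442/(-221*(-197) - 221*√2*√(-197)) + (767 + 1120)/(-2926668) = -3867442/(43537 - 221*√2*I*√197) + 1887*(-1/2926668) = -3867442/(43537 - 221*I*√394) - 629/975556 = -629/975556 - 3867442/(43537 - 221*I*√394)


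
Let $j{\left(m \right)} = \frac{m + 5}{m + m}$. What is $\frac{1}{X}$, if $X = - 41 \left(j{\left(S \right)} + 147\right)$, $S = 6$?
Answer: $- \frac{12}{72775} \approx -0.00016489$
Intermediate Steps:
$j{\left(m \right)} = \frac{5 + m}{2 m}$
$X = - \frac{72775}{12}$ ($X = - 41 \left(\frac{5 + 6}{2 \cdot 6} + 147\right) = - 41 \left(\frac{1}{2} \cdot \frac{1}{6} \cdot 11 + 147\right) = - 41 \left(\frac{11}{12} + 147\right) = \left(-41\right) \frac{1775}{12} = - \frac{72775}{12} \approx -6064.6$)
$\frac{1}{X} = \frac{1}{- \frac{72775}{12}} = - \frac{12}{72775}$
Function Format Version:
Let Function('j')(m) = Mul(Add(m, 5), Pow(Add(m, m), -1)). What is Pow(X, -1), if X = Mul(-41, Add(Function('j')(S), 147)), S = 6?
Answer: Rational(-12, 72775) ≈ -0.00016489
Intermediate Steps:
Function('j')(m) = Mul(Rational(1, 2), Pow(m, -1), Add(5, m)) (Function('j')(m) = Mul(Add(5, m), Pow(Mul(2, m), -1)) = Mul(Add(5, m), Mul(Rational(1, 2), Pow(m, -1))) = Mul(Rational(1, 2), Pow(m, -1), Add(5, m)))
X = Rational(-72775, 12) (X = Mul(-41, Add(Mul(Rational(1, 2), Pow(6, -1), Add(5, 6)), 147)) = Mul(-41, Add(Mul(Rational(1, 2), Rational(1, 6), 11), 147)) = Mul(-41, Add(Rational(11, 12), 147)) = Mul(-41, Rational(1775, 12)) = Rational(-72775, 12) ≈ -6064.6)
Pow(X, -1) = Pow(Rational(-72775, 12), -1) = Rational(-12, 72775)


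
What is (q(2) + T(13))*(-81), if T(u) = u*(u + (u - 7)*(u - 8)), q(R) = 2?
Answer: -45441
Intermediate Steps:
T(u) = u*(u + (-8 + u)*(-7 + u)) (T(u) = u*(u + (-7 + u)*(-8 + u)) = u*(u + (-8 + u)*(-7 + u)))
(q(2) + T(13))*(-81) = (2 + 13*(56 + 13² - 14*13))*(-81) = (2 + 13*(56 + 169 - 182))*(-81) = (2 + 13*43)*(-81) = (2 + 559)*(-81) = 561*(-81) = -45441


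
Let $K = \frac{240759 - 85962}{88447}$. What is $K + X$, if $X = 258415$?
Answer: $\frac{22856186302}{88447} \approx 2.5842 \cdot 10^{5}$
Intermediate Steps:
$K = \frac{154797}{88447}$ ($K = \left(240759 - 85962\right) \frac{1}{88447} = 154797 \cdot \frac{1}{88447} = \frac{154797}{88447} \approx 1.7502$)
$K + X = \frac{154797}{88447} + 258415 = \frac{22856186302}{88447}$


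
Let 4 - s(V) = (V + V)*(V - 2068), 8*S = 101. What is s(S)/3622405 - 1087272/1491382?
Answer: -61778135909699/86438233819360 ≈ -0.71471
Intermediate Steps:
S = 101/8 (S = (⅛)*101 = 101/8 ≈ 12.625)
s(V) = 4 - 2*V*(-2068 + V) (s(V) = 4 - (V + V)*(V - 2068) = 4 - 2*V*(-2068 + V))
s(S)/3622405 - 1087272/1491382 = (4 - 2*(101/8)² + 4136*(101/8))/3622405 - 1087272/1491382 = (4 - 2*10201/64 + 52217)*(1/3622405) - 1087272*1/1491382 = (4 - 10201/32 + 52217)*(1/3622405) - 543636/745691 = (1660871/32)*(1/3622405) - 543636/745691 = 1660871/115916960 - 543636/745691 = -61778135909699/86438233819360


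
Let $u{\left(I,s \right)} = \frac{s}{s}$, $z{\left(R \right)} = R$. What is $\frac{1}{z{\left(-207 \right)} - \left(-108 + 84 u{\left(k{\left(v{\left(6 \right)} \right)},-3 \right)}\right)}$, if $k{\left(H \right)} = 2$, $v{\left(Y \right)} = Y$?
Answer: $- \frac{1}{183} \approx -0.0054645$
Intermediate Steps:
$u{\left(I,s \right)} = 1$
$\frac{1}{z{\left(-207 \right)} - \left(-108 + 84 u{\left(k{\left(v{\left(6 \right)} \right)},-3 \right)}\right)} = \frac{1}{-207 + \left(\left(-84\right) 1 + 108\right)} = \frac{1}{-207 + \left(-84 + 108\right)} = \frac{1}{-207 + 24} = \frac{1}{-183} = - \frac{1}{183}$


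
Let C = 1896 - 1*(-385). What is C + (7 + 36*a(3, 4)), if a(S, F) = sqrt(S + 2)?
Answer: 2288 + 36*sqrt(5) ≈ 2368.5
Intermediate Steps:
a(S, F) = sqrt(2 + S)
C = 2281 (C = 1896 + 385 = 2281)
C + (7 + 36*a(3, 4)) = 2281 + (7 + 36*sqrt(2 + 3)) = 2281 + (7 + 36*sqrt(5)) = 2288 + 36*sqrt(5)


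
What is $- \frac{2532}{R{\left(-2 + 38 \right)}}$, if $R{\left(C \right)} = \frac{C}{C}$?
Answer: $-2532$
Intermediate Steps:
$R{\left(C \right)} = 1$
$- \frac{2532}{R{\left(-2 + 38 \right)}} = - \frac{2532}{1} = \left(-2532\right) 1 = -2532$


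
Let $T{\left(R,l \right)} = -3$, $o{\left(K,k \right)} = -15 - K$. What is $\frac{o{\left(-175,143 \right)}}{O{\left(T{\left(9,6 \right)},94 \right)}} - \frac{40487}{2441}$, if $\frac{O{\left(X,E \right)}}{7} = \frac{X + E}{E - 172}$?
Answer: $- \frac{4327223}{119609} \approx -36.178$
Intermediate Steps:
$O{\left(X,E \right)} = \frac{7 \left(E + X\right)}{-172 + E}$ ($O{\left(X,E \right)} = 7 \frac{X + E}{E - 172} = 7 \frac{E + X}{-172 + E} = \frac{7 \left(E + X\right)}{-172 + E}$)
$\frac{o{\left(-175,143 \right)}}{O{\left(T{\left(9,6 \right)},94 \right)}} - \frac{40487}{2441} = \frac{-15 - -175}{7 \frac{1}{-172 + 94} \left(94 - 3\right)} - \frac{40487}{2441} = \frac{-15 + 175}{7 \frac{1}{-78} \cdot 91} - \frac{40487}{2441} = \frac{160}{7 \left(- \frac{1}{78}\right) 91} - \frac{40487}{2441} = \frac{160}{- \frac{49}{6}} - \frac{40487}{2441} = 160 \left(- \frac{6}{49}\right) - \frac{40487}{2441} = - \frac{960}{49} - \frac{40487}{2441} = - \frac{4327223}{119609}$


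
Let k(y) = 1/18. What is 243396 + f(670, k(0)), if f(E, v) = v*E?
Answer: 2190899/9 ≈ 2.4343e+5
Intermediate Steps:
k(y) = 1/18
f(E, v) = E*v
243396 + f(670, k(0)) = 243396 + 670*(1/18) = 243396 + 335/9 = 2190899/9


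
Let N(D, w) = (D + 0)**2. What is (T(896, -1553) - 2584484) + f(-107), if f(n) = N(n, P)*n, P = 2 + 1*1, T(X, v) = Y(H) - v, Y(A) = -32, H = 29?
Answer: -3808006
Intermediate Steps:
T(X, v) = -32 - v
P = 3 (P = 2 + 1 = 3)
N(D, w) = D**2
f(n) = n**3 (f(n) = n**2*n = n**3)
(T(896, -1553) - 2584484) + f(-107) = ((-32 - 1*(-1553)) - 2584484) + (-107)**3 = ((-32 + 1553) - 2584484) - 1225043 = (1521 - 2584484) - 1225043 = -2582963 - 1225043 = -3808006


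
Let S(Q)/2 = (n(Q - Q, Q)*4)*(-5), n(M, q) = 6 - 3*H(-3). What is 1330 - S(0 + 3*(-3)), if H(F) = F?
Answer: 1930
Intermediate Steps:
n(M, q) = 15 (n(M, q) = 6 - 3*(-3) = 6 + 9 = 15)
S(Q) = -600 (S(Q) = 2*((15*4)*(-5)) = 2*(60*(-5)) = 2*(-300) = -600)
1330 - S(0 + 3*(-3)) = 1330 - 1*(-600) = 1330 + 600 = 1930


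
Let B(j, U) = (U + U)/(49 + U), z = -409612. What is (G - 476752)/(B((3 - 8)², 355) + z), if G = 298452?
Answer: 36016600/82741269 ≈ 0.43529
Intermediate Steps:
B(j, U) = 2*U/(49 + U) (B(j, U) = (2*U)/(49 + U) = 2*U/(49 + U))
(G - 476752)/(B((3 - 8)², 355) + z) = (298452 - 476752)/(2*355/(49 + 355) - 409612) = -178300/(2*355/404 - 409612) = -178300/(2*355*(1/404) - 409612) = -178300/(355/202 - 409612) = -178300/(-82741269/202) = -178300*(-202/82741269) = 36016600/82741269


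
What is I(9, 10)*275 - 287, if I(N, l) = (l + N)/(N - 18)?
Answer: -7808/9 ≈ -867.56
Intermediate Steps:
I(N, l) = (N + l)/(-18 + N)
I(9, 10)*275 - 287 = ((9 + 10)/(-18 + 9))*275 - 287 = (19/(-9))*275 - 287 = -⅑*19*275 - 287 = -19/9*275 - 287 = -5225/9 - 287 = -7808/9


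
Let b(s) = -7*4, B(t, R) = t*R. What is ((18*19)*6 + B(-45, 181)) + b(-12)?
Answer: -6121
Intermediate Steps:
B(t, R) = R*t
b(s) = -28
((18*19)*6 + B(-45, 181)) + b(-12) = ((18*19)*6 + 181*(-45)) - 28 = (342*6 - 8145) - 28 = (2052 - 8145) - 28 = -6093 - 28 = -6121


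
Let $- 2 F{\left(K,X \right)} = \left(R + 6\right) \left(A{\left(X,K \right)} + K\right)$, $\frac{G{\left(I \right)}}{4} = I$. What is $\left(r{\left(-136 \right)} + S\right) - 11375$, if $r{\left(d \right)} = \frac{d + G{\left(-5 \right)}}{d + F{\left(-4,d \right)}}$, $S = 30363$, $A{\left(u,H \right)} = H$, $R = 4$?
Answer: $\frac{151917}{8} \approx 18990.0$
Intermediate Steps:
$G{\left(I \right)} = 4 I$
$F{\left(K,X \right)} = - 10 K$ ($F{\left(K,X \right)} = - \frac{\left(4 + 6\right) \left(K + K\right)}{2} = - \frac{10 \cdot 2 K}{2} = - \frac{20 K}{2} = - 10 K$)
$r{\left(d \right)} = \frac{-20 + d}{40 + d}$ ($r{\left(d \right)} = \frac{d + 4 \left(-5\right)}{d - -40} = \frac{d - 20}{d + 40} = \frac{-20 + d}{40 + d}$)
$\left(r{\left(-136 \right)} + S\right) - 11375 = \left(\frac{-20 - 136}{40 - 136} + 30363\right) - 11375 = \left(\frac{1}{-96} \left(-156\right) + 30363\right) - 11375 = \left(\left(- \frac{1}{96}\right) \left(-156\right) + 30363\right) - 11375 = \left(\frac{13}{8} + 30363\right) - 11375 = \frac{242917}{8} - 11375 = \frac{151917}{8}$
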